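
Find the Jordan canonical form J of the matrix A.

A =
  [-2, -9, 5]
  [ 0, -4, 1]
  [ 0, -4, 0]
J_3(-2)

The characteristic polynomial is
  det(x·I − A) = x^3 + 6*x^2 + 12*x + 8 = (x + 2)^3

Eigenvalues and multiplicities (the geometric multiplicity of λ is n − rank(A − λI), which equals the number of Jordan blocks for λ):
  λ = -2: algebraic multiplicity = 3, geometric multiplicity = 1

Determining the block sizes for each eigenvalue:
  λ = -2: one block (gm = 1), so the single block has size am = 3 → block sizes [3]

Assembling the blocks gives a Jordan form
J =
  [-2,  1,  0]
  [ 0, -2,  1]
  [ 0,  0, -2]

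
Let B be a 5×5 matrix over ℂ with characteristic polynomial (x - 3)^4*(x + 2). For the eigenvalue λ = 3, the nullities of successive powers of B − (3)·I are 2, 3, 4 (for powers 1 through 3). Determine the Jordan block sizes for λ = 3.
Block sizes for λ = 3: [3, 1]

From the dimensions of kernels of powers, the number of Jordan blocks of size at least j is d_j − d_{j−1} where d_j = dim ker(N^j) (with d_0 = 0). Computing the differences gives [2, 1, 1].
The number of blocks of size exactly k is (#blocks of size ≥ k) − (#blocks of size ≥ k + 1), so the partition is: 1 block(s) of size 1, 1 block(s) of size 3.
In nonincreasing order the block sizes are [3, 1].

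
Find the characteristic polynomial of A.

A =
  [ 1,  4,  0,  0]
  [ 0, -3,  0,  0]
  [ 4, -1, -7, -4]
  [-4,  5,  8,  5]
x^4 + 4*x^3 - 2*x^2 - 12*x + 9

Expanding det(x·I − A) (e.g. by cofactor expansion or by noting that A is similar to its Jordan form J, which has the same characteristic polynomial as A) gives
  χ_A(x) = x^4 + 4*x^3 - 2*x^2 - 12*x + 9
which factors as (x - 1)^2*(x + 3)^2. The eigenvalues (with algebraic multiplicities) are λ = -3 with multiplicity 2, λ = 1 with multiplicity 2.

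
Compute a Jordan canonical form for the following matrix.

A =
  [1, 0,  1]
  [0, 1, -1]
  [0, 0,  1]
J_2(1) ⊕ J_1(1)

The characteristic polynomial is
  det(x·I − A) = x^3 - 3*x^2 + 3*x - 1 = (x - 1)^3

Eigenvalues and multiplicities (the geometric multiplicity of λ is n − rank(A − λI), which equals the number of Jordan blocks for λ):
  λ = 1: algebraic multiplicity = 3, geometric multiplicity = 2

Determining the block sizes for each eigenvalue:
  λ = 1: 2 blocks summing to 3 forces exactly one block of size 2 and the rest size 1 → block sizes [2, 1]

Assembling the blocks gives a Jordan form
J =
  [1, 1, 0]
  [0, 1, 0]
  [0, 0, 1]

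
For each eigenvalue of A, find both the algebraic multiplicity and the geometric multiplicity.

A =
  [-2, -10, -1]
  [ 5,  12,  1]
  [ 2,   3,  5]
λ = 5: alg = 3, geom = 1

Step 1 — factor the characteristic polynomial to read off the algebraic multiplicities:
  χ_A(x) = (x - 5)^3

Step 2 — compute geometric multiplicities via the rank-nullity identity g(λ) = n − rank(A − λI):
  rank(A − (5)·I) = 2, so dim ker(A − (5)·I) = n − 2 = 1

Summary:
  λ = 5: algebraic multiplicity = 3, geometric multiplicity = 1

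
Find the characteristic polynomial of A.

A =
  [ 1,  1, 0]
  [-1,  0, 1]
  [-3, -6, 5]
x^3 - 6*x^2 + 12*x - 8

Expanding det(x·I − A) (e.g. by cofactor expansion or by noting that A is similar to its Jordan form J, which has the same characteristic polynomial as A) gives
  χ_A(x) = x^3 - 6*x^2 + 12*x - 8
which factors as (x - 2)^3. The eigenvalues (with algebraic multiplicities) are λ = 2 with multiplicity 3.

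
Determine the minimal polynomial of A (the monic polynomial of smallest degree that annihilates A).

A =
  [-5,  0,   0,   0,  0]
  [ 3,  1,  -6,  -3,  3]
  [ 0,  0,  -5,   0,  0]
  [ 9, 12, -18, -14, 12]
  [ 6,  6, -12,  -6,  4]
x^2 + 7*x + 10

The characteristic polynomial is χ_A(x) = (x + 2)^2*(x + 5)^3, so the eigenvalues are known. The minimal polynomial is
  m_A(x) = Π_λ (x − λ)^{k_λ}
where k_λ is the size of the *largest* Jordan block for λ (equivalently, the smallest k with (A − λI)^k v = 0 for every generalised eigenvector v of λ).

  λ = -5: largest Jordan block has size 1, contributing (x + 5)
  λ = -2: largest Jordan block has size 1, contributing (x + 2)

So m_A(x) = (x + 2)*(x + 5) = x^2 + 7*x + 10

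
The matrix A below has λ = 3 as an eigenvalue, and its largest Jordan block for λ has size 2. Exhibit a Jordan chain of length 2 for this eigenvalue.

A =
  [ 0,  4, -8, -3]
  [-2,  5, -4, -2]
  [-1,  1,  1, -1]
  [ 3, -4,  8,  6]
A Jordan chain for λ = 3 of length 2:
v_1 = (-3, -2, -1, 3)ᵀ
v_2 = (1, 0, 0, 0)ᵀ

Let N = A − (3)·I. We want v_2 with N^2 v_2 = 0 but N^1 v_2 ≠ 0; then v_{j-1} := N · v_j for j = 2, …, 2.

Pick v_2 = (1, 0, 0, 0)ᵀ.
Then v_1 = N · v_2 = (-3, -2, -1, 3)ᵀ.

Sanity check: (A − (3)·I) v_1 = (0, 0, 0, 0)ᵀ = 0. ✓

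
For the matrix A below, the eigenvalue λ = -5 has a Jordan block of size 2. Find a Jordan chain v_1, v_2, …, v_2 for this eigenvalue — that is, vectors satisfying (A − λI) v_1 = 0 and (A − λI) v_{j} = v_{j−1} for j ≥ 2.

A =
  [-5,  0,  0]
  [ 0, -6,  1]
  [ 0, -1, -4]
A Jordan chain for λ = -5 of length 2:
v_1 = (0, -1, -1)ᵀ
v_2 = (0, 1, 0)ᵀ

Let N = A − (-5)·I. We want v_2 with N^2 v_2 = 0 but N^1 v_2 ≠ 0; then v_{j-1} := N · v_j for j = 2, …, 2.

Pick v_2 = (0, 1, 0)ᵀ.
Then v_1 = N · v_2 = (0, -1, -1)ᵀ.

Sanity check: (A − (-5)·I) v_1 = (0, 0, 0)ᵀ = 0. ✓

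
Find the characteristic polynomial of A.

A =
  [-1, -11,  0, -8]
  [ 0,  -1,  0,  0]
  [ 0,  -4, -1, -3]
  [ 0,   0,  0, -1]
x^4 + 4*x^3 + 6*x^2 + 4*x + 1

Expanding det(x·I − A) (e.g. by cofactor expansion or by noting that A is similar to its Jordan form J, which has the same characteristic polynomial as A) gives
  χ_A(x) = x^4 + 4*x^3 + 6*x^2 + 4*x + 1
which factors as (x + 1)^4. The eigenvalues (with algebraic multiplicities) are λ = -1 with multiplicity 4.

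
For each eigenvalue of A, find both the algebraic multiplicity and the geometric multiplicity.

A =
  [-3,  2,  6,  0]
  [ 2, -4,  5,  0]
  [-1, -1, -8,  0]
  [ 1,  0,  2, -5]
λ = -5: alg = 4, geom = 2

Step 1 — factor the characteristic polynomial to read off the algebraic multiplicities:
  χ_A(x) = (x + 5)^4

Step 2 — compute geometric multiplicities via the rank-nullity identity g(λ) = n − rank(A − λI):
  rank(A − (-5)·I) = 2, so dim ker(A − (-5)·I) = n − 2 = 2

Summary:
  λ = -5: algebraic multiplicity = 4, geometric multiplicity = 2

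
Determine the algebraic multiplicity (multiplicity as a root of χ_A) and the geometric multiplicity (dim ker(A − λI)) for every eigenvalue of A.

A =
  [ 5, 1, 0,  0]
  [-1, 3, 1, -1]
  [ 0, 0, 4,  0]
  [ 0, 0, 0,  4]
λ = 4: alg = 4, geom = 2

Step 1 — factor the characteristic polynomial to read off the algebraic multiplicities:
  χ_A(x) = (x - 4)^4

Step 2 — compute geometric multiplicities via the rank-nullity identity g(λ) = n − rank(A − λI):
  rank(A − (4)·I) = 2, so dim ker(A − (4)·I) = n − 2 = 2

Summary:
  λ = 4: algebraic multiplicity = 4, geometric multiplicity = 2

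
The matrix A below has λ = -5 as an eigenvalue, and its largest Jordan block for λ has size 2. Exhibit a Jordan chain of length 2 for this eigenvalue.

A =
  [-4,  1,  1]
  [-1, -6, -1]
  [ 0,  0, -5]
A Jordan chain for λ = -5 of length 2:
v_1 = (1, -1, 0)ᵀ
v_2 = (1, 0, 0)ᵀ

Let N = A − (-5)·I. We want v_2 with N^2 v_2 = 0 but N^1 v_2 ≠ 0; then v_{j-1} := N · v_j for j = 2, …, 2.

Pick v_2 = (1, 0, 0)ᵀ.
Then v_1 = N · v_2 = (1, -1, 0)ᵀ.

Sanity check: (A − (-5)·I) v_1 = (0, 0, 0)ᵀ = 0. ✓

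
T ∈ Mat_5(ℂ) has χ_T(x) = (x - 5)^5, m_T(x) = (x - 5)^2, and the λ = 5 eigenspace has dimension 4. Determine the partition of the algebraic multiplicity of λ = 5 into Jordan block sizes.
Block sizes for λ = 5: [2, 1, 1, 1]

Step 1 — from the characteristic polynomial, algebraic multiplicity of λ = 5 is 5. From dim ker(T − (5)·I) = 4, there are exactly 4 Jordan blocks for λ = 5.
Step 2 — from the minimal polynomial, the factor (x − 5)^2 tells us the largest block for λ = 5 has size 2.
Step 3 — with total size 5, 4 blocks, and largest block 2, the block sizes (in nonincreasing order) are [2, 1, 1, 1].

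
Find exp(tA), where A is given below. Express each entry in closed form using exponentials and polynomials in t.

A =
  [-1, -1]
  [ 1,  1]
e^{tA} =
  [1 - t, -t]
  [t, t + 1]

Strategy: write A = P · J · P⁻¹ where J is a Jordan canonical form, so e^{tA} = P · e^{tJ} · P⁻¹, and e^{tJ} can be computed block-by-block.

A has Jordan form
J =
  [0, 1]
  [0, 0]
(up to reordering of blocks).

Per-block formulas:
  For a 2×2 Jordan block J_2(0): exp(t · J_2(0)) = e^(0t)·(I + t·N), where N is the 2×2 nilpotent shift.

After assembling e^{tJ} and conjugating by P, we get:

e^{tA} =
  [1 - t, -t]
  [t, t + 1]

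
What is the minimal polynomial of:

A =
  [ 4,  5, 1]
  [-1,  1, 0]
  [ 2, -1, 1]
x^3 - 6*x^2 + 12*x - 8

The characteristic polynomial is χ_A(x) = (x - 2)^3, so the eigenvalues are known. The minimal polynomial is
  m_A(x) = Π_λ (x − λ)^{k_λ}
where k_λ is the size of the *largest* Jordan block for λ (equivalently, the smallest k with (A − λI)^k v = 0 for every generalised eigenvector v of λ).

  λ = 2: largest Jordan block has size 3, contributing (x − 2)^3

So m_A(x) = (x - 2)^3 = x^3 - 6*x^2 + 12*x - 8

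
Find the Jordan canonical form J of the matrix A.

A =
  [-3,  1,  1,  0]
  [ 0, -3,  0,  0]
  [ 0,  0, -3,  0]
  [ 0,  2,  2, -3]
J_2(-3) ⊕ J_1(-3) ⊕ J_1(-3)

The characteristic polynomial is
  det(x·I − A) = x^4 + 12*x^3 + 54*x^2 + 108*x + 81 = (x + 3)^4

Eigenvalues and multiplicities (the geometric multiplicity of λ is n − rank(A − λI), which equals the number of Jordan blocks for λ):
  λ = -3: algebraic multiplicity = 4, geometric multiplicity = 3

Determining the block sizes for each eigenvalue:
  λ = -3: 3 blocks summing to 4 forces exactly one block of size 2 and the rest size 1 → block sizes [2, 1, 1]

Assembling the blocks gives a Jordan form
J =
  [-3,  1,  0,  0]
  [ 0, -3,  0,  0]
  [ 0,  0, -3,  0]
  [ 0,  0,  0, -3]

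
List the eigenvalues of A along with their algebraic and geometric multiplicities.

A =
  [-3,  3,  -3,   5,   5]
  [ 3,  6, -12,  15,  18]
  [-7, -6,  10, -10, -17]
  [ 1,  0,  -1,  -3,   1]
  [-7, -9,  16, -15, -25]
λ = -3: alg = 5, geom = 3

Step 1 — factor the characteristic polynomial to read off the algebraic multiplicities:
  χ_A(x) = (x + 3)^5

Step 2 — compute geometric multiplicities via the rank-nullity identity g(λ) = n − rank(A − λI):
  rank(A − (-3)·I) = 2, so dim ker(A − (-3)·I) = n − 2 = 3

Summary:
  λ = -3: algebraic multiplicity = 5, geometric multiplicity = 3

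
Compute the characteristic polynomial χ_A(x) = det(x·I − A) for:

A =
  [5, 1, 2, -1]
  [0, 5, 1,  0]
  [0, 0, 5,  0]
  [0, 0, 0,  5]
x^4 - 20*x^3 + 150*x^2 - 500*x + 625

Expanding det(x·I − A) (e.g. by cofactor expansion or by noting that A is similar to its Jordan form J, which has the same characteristic polynomial as A) gives
  χ_A(x) = x^4 - 20*x^3 + 150*x^2 - 500*x + 625
which factors as (x - 5)^4. The eigenvalues (with algebraic multiplicities) are λ = 5 with multiplicity 4.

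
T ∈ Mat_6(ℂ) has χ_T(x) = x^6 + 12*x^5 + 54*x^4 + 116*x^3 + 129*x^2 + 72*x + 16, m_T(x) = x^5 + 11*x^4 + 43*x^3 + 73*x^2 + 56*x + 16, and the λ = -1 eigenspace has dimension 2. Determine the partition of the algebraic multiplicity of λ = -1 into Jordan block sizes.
Block sizes for λ = -1: [3, 1]

Step 1 — from the characteristic polynomial, algebraic multiplicity of λ = -1 is 4. From dim ker(T − (-1)·I) = 2, there are exactly 2 Jordan blocks for λ = -1.
Step 2 — from the minimal polynomial, the factor (x + 1)^3 tells us the largest block for λ = -1 has size 3.
Step 3 — with total size 4, 2 blocks, and largest block 3, the block sizes (in nonincreasing order) are [3, 1].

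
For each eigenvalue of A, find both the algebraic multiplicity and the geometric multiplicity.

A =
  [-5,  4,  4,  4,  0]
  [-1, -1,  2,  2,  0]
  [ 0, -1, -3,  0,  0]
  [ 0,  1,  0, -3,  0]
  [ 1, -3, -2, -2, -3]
λ = -3: alg = 5, geom = 3

Step 1 — factor the characteristic polynomial to read off the algebraic multiplicities:
  χ_A(x) = (x + 3)^5

Step 2 — compute geometric multiplicities via the rank-nullity identity g(λ) = n − rank(A − λI):
  rank(A − (-3)·I) = 2, so dim ker(A − (-3)·I) = n − 2 = 3

Summary:
  λ = -3: algebraic multiplicity = 5, geometric multiplicity = 3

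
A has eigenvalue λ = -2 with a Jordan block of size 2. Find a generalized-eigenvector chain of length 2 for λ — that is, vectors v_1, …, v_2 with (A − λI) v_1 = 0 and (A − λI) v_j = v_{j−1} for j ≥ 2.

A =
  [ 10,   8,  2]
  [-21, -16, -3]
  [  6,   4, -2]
A Jordan chain for λ = -2 of length 2:
v_1 = (2, -3, 0)ᵀ
v_2 = (0, 0, 1)ᵀ

Let N = A − (-2)·I. We want v_2 with N^2 v_2 = 0 but N^1 v_2 ≠ 0; then v_{j-1} := N · v_j for j = 2, …, 2.

Pick v_2 = (0, 0, 1)ᵀ.
Then v_1 = N · v_2 = (2, -3, 0)ᵀ.

Sanity check: (A − (-2)·I) v_1 = (0, 0, 0)ᵀ = 0. ✓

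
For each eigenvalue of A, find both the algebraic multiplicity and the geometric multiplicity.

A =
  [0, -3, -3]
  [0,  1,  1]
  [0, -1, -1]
λ = 0: alg = 3, geom = 2

Step 1 — factor the characteristic polynomial to read off the algebraic multiplicities:
  χ_A(x) = x^3

Step 2 — compute geometric multiplicities via the rank-nullity identity g(λ) = n − rank(A − λI):
  rank(A − (0)·I) = 1, so dim ker(A − (0)·I) = n − 1 = 2

Summary:
  λ = 0: algebraic multiplicity = 3, geometric multiplicity = 2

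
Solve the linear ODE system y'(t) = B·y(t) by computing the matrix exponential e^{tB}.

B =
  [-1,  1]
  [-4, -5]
e^{tB} =
  [2*t*exp(-3*t) + exp(-3*t), t*exp(-3*t)]
  [-4*t*exp(-3*t), -2*t*exp(-3*t) + exp(-3*t)]

Strategy: write B = P · J · P⁻¹ where J is a Jordan canonical form, so e^{tB} = P · e^{tJ} · P⁻¹, and e^{tJ} can be computed block-by-block.

B has Jordan form
J =
  [-3,  1]
  [ 0, -3]
(up to reordering of blocks).

Per-block formulas:
  For a 2×2 Jordan block J_2(-3): exp(t · J_2(-3)) = e^(-3t)·(I + t·N), where N is the 2×2 nilpotent shift.

After assembling e^{tJ} and conjugating by P, we get:

e^{tB} =
  [2*t*exp(-3*t) + exp(-3*t), t*exp(-3*t)]
  [-4*t*exp(-3*t), -2*t*exp(-3*t) + exp(-3*t)]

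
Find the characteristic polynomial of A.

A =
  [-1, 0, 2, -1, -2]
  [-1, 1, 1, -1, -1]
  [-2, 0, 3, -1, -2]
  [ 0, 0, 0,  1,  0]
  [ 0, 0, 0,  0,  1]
x^5 - 5*x^4 + 10*x^3 - 10*x^2 + 5*x - 1

Expanding det(x·I − A) (e.g. by cofactor expansion or by noting that A is similar to its Jordan form J, which has the same characteristic polynomial as A) gives
  χ_A(x) = x^5 - 5*x^4 + 10*x^3 - 10*x^2 + 5*x - 1
which factors as (x - 1)^5. The eigenvalues (with algebraic multiplicities) are λ = 1 with multiplicity 5.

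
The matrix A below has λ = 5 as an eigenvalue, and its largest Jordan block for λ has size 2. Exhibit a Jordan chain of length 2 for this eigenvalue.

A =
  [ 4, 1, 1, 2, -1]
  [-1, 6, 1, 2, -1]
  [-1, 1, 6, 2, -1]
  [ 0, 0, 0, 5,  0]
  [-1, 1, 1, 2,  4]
A Jordan chain for λ = 5 of length 2:
v_1 = (-1, -1, -1, 0, -1)ᵀ
v_2 = (1, 0, 0, 0, 0)ᵀ

Let N = A − (5)·I. We want v_2 with N^2 v_2 = 0 but N^1 v_2 ≠ 0; then v_{j-1} := N · v_j for j = 2, …, 2.

Pick v_2 = (1, 0, 0, 0, 0)ᵀ.
Then v_1 = N · v_2 = (-1, -1, -1, 0, -1)ᵀ.

Sanity check: (A − (5)·I) v_1 = (0, 0, 0, 0, 0)ᵀ = 0. ✓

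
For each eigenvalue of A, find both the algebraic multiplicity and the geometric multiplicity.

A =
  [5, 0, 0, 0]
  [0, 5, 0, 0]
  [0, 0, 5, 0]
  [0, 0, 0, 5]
λ = 5: alg = 4, geom = 4

Step 1 — factor the characteristic polynomial to read off the algebraic multiplicities:
  χ_A(x) = (x - 5)^4

Step 2 — compute geometric multiplicities via the rank-nullity identity g(λ) = n − rank(A − λI):
  rank(A − (5)·I) = 0, so dim ker(A − (5)·I) = n − 0 = 4

Summary:
  λ = 5: algebraic multiplicity = 4, geometric multiplicity = 4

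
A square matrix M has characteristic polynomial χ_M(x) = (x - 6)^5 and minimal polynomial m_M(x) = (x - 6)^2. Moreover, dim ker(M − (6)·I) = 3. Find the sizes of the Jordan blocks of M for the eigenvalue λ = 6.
Block sizes for λ = 6: [2, 2, 1]

Step 1 — from the characteristic polynomial, algebraic multiplicity of λ = 6 is 5. From dim ker(M − (6)·I) = 3, there are exactly 3 Jordan blocks for λ = 6.
Step 2 — from the minimal polynomial, the factor (x − 6)^2 tells us the largest block for λ = 6 has size 2.
Step 3 — with total size 5, 3 blocks, and largest block 2, the block sizes (in nonincreasing order) are [2, 2, 1].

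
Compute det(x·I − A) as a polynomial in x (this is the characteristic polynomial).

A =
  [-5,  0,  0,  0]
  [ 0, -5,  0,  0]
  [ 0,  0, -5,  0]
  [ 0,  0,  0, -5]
x^4 + 20*x^3 + 150*x^2 + 500*x + 625

Expanding det(x·I − A) (e.g. by cofactor expansion or by noting that A is similar to its Jordan form J, which has the same characteristic polynomial as A) gives
  χ_A(x) = x^4 + 20*x^3 + 150*x^2 + 500*x + 625
which factors as (x + 5)^4. The eigenvalues (with algebraic multiplicities) are λ = -5 with multiplicity 4.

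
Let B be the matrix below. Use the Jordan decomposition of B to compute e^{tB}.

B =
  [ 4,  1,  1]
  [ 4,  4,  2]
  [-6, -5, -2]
e^{tB} =
  [t^2*exp(2*t) + 2*t*exp(2*t) + exp(2*t), -t^2*exp(2*t)/2 + t*exp(2*t), t*exp(2*t)]
  [2*t^2*exp(2*t) + 4*t*exp(2*t), -t^2*exp(2*t) + 2*t*exp(2*t) + exp(2*t), 2*t*exp(2*t)]
  [-4*t^2*exp(2*t) - 6*t*exp(2*t), 2*t^2*exp(2*t) - 5*t*exp(2*t), -4*t*exp(2*t) + exp(2*t)]

Strategy: write B = P · J · P⁻¹ where J is a Jordan canonical form, so e^{tB} = P · e^{tJ} · P⁻¹, and e^{tJ} can be computed block-by-block.

B has Jordan form
J =
  [2, 1, 0]
  [0, 2, 1]
  [0, 0, 2]
(up to reordering of blocks).

Per-block formulas:
  For a 3×3 Jordan block J_3(2): exp(t · J_3(2)) = e^(2t)·(I + t·N + (t^2/2)·N^2), where N is the 3×3 nilpotent shift.

After assembling e^{tJ} and conjugating by P, we get:

e^{tB} =
  [t^2*exp(2*t) + 2*t*exp(2*t) + exp(2*t), -t^2*exp(2*t)/2 + t*exp(2*t), t*exp(2*t)]
  [2*t^2*exp(2*t) + 4*t*exp(2*t), -t^2*exp(2*t) + 2*t*exp(2*t) + exp(2*t), 2*t*exp(2*t)]
  [-4*t^2*exp(2*t) - 6*t*exp(2*t), 2*t^2*exp(2*t) - 5*t*exp(2*t), -4*t*exp(2*t) + exp(2*t)]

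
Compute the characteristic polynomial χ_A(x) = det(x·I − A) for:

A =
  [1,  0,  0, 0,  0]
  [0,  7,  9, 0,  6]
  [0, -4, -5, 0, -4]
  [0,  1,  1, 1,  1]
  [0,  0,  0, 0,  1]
x^5 - 5*x^4 + 10*x^3 - 10*x^2 + 5*x - 1

Expanding det(x·I − A) (e.g. by cofactor expansion or by noting that A is similar to its Jordan form J, which has the same characteristic polynomial as A) gives
  χ_A(x) = x^5 - 5*x^4 + 10*x^3 - 10*x^2 + 5*x - 1
which factors as (x - 1)^5. The eigenvalues (with algebraic multiplicities) are λ = 1 with multiplicity 5.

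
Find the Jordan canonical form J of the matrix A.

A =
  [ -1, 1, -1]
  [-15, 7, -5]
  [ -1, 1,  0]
J_3(2)

The characteristic polynomial is
  det(x·I − A) = x^3 - 6*x^2 + 12*x - 8 = (x - 2)^3

Eigenvalues and multiplicities (the geometric multiplicity of λ is n − rank(A − λI), which equals the number of Jordan blocks for λ):
  λ = 2: algebraic multiplicity = 3, geometric multiplicity = 1

Determining the block sizes for each eigenvalue:
  λ = 2: one block (gm = 1), so the single block has size am = 3 → block sizes [3]

Assembling the blocks gives a Jordan form
J =
  [2, 1, 0]
  [0, 2, 1]
  [0, 0, 2]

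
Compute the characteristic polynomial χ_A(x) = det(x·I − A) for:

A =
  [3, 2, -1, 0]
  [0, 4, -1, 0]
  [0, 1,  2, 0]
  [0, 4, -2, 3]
x^4 - 12*x^3 + 54*x^2 - 108*x + 81

Expanding det(x·I − A) (e.g. by cofactor expansion or by noting that A is similar to its Jordan form J, which has the same characteristic polynomial as A) gives
  χ_A(x) = x^4 - 12*x^3 + 54*x^2 - 108*x + 81
which factors as (x - 3)^4. The eigenvalues (with algebraic multiplicities) are λ = 3 with multiplicity 4.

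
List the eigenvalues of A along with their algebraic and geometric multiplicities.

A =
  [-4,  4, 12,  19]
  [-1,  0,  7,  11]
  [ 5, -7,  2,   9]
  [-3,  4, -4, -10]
λ = -3: alg = 4, geom = 2

Step 1 — factor the characteristic polynomial to read off the algebraic multiplicities:
  χ_A(x) = (x + 3)^4

Step 2 — compute geometric multiplicities via the rank-nullity identity g(λ) = n − rank(A − λI):
  rank(A − (-3)·I) = 2, so dim ker(A − (-3)·I) = n − 2 = 2

Summary:
  λ = -3: algebraic multiplicity = 4, geometric multiplicity = 2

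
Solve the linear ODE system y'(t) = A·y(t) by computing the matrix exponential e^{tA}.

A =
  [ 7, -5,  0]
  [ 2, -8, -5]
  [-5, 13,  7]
e^{tA} =
  [15*t^2*exp(2*t)/2 + 5*t*exp(2*t) + exp(2*t), 25*t^2*exp(2*t)/2 - 5*t*exp(2*t), 25*t^2*exp(2*t)/2]
  [15*t^2*exp(2*t)/2 + 2*t*exp(2*t), 25*t^2*exp(2*t)/2 - 10*t*exp(2*t) + exp(2*t), 25*t^2*exp(2*t)/2 - 5*t*exp(2*t)]
  [-12*t^2*exp(2*t) - 5*t*exp(2*t), -20*t^2*exp(2*t) + 13*t*exp(2*t), -20*t^2*exp(2*t) + 5*t*exp(2*t) + exp(2*t)]

Strategy: write A = P · J · P⁻¹ where J is a Jordan canonical form, so e^{tA} = P · e^{tJ} · P⁻¹, and e^{tJ} can be computed block-by-block.

A has Jordan form
J =
  [2, 1, 0]
  [0, 2, 1]
  [0, 0, 2]
(up to reordering of blocks).

Per-block formulas:
  For a 3×3 Jordan block J_3(2): exp(t · J_3(2)) = e^(2t)·(I + t·N + (t^2/2)·N^2), where N is the 3×3 nilpotent shift.

After assembling e^{tJ} and conjugating by P, we get:

e^{tA} =
  [15*t^2*exp(2*t)/2 + 5*t*exp(2*t) + exp(2*t), 25*t^2*exp(2*t)/2 - 5*t*exp(2*t), 25*t^2*exp(2*t)/2]
  [15*t^2*exp(2*t)/2 + 2*t*exp(2*t), 25*t^2*exp(2*t)/2 - 10*t*exp(2*t) + exp(2*t), 25*t^2*exp(2*t)/2 - 5*t*exp(2*t)]
  [-12*t^2*exp(2*t) - 5*t*exp(2*t), -20*t^2*exp(2*t) + 13*t*exp(2*t), -20*t^2*exp(2*t) + 5*t*exp(2*t) + exp(2*t)]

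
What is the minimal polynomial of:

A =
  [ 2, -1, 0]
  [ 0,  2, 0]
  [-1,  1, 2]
x^3 - 6*x^2 + 12*x - 8

The characteristic polynomial is χ_A(x) = (x - 2)^3, so the eigenvalues are known. The minimal polynomial is
  m_A(x) = Π_λ (x − λ)^{k_λ}
where k_λ is the size of the *largest* Jordan block for λ (equivalently, the smallest k with (A − λI)^k v = 0 for every generalised eigenvector v of λ).

  λ = 2: largest Jordan block has size 3, contributing (x − 2)^3

So m_A(x) = (x - 2)^3 = x^3 - 6*x^2 + 12*x - 8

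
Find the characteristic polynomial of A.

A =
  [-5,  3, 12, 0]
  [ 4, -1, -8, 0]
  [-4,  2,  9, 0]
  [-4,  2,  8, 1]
x^4 - 4*x^3 + 6*x^2 - 4*x + 1

Expanding det(x·I − A) (e.g. by cofactor expansion or by noting that A is similar to its Jordan form J, which has the same characteristic polynomial as A) gives
  χ_A(x) = x^4 - 4*x^3 + 6*x^2 - 4*x + 1
which factors as (x - 1)^4. The eigenvalues (with algebraic multiplicities) are λ = 1 with multiplicity 4.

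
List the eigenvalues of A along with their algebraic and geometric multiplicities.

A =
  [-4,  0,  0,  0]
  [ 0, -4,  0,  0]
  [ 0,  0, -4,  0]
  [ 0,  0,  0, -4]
λ = -4: alg = 4, geom = 4

Step 1 — factor the characteristic polynomial to read off the algebraic multiplicities:
  χ_A(x) = (x + 4)^4

Step 2 — compute geometric multiplicities via the rank-nullity identity g(λ) = n − rank(A − λI):
  rank(A − (-4)·I) = 0, so dim ker(A − (-4)·I) = n − 0 = 4

Summary:
  λ = -4: algebraic multiplicity = 4, geometric multiplicity = 4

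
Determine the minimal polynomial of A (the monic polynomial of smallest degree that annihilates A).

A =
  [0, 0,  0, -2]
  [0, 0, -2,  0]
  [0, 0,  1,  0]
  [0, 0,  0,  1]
x^2 - x

The characteristic polynomial is χ_A(x) = x^2*(x - 1)^2, so the eigenvalues are known. The minimal polynomial is
  m_A(x) = Π_λ (x − λ)^{k_λ}
where k_λ is the size of the *largest* Jordan block for λ (equivalently, the smallest k with (A − λI)^k v = 0 for every generalised eigenvector v of λ).

  λ = 0: largest Jordan block has size 1, contributing (x − 0)
  λ = 1: largest Jordan block has size 1, contributing (x − 1)

So m_A(x) = x*(x - 1) = x^2 - x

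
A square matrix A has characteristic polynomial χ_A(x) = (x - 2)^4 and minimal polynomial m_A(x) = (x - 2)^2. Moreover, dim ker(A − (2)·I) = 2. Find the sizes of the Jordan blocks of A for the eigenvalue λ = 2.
Block sizes for λ = 2: [2, 2]

Step 1 — from the characteristic polynomial, algebraic multiplicity of λ = 2 is 4. From dim ker(A − (2)·I) = 2, there are exactly 2 Jordan blocks for λ = 2.
Step 2 — from the minimal polynomial, the factor (x − 2)^2 tells us the largest block for λ = 2 has size 2.
Step 3 — with total size 4, 2 blocks, and largest block 2, the block sizes (in nonincreasing order) are [2, 2].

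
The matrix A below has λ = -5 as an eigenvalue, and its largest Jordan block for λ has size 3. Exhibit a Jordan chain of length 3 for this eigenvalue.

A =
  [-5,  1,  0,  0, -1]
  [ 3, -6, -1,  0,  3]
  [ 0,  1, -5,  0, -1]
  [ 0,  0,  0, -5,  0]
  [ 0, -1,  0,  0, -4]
A Jordan chain for λ = -5 of length 3:
v_1 = (3, -3, 3, 0, -3)ᵀ
v_2 = (0, 3, 0, 0, 0)ᵀ
v_3 = (1, 0, 0, 0, 0)ᵀ

Let N = A − (-5)·I. We want v_3 with N^3 v_3 = 0 but N^2 v_3 ≠ 0; then v_{j-1} := N · v_j for j = 3, …, 2.

Pick v_3 = (1, 0, 0, 0, 0)ᵀ.
Then v_2 = N · v_3 = (0, 3, 0, 0, 0)ᵀ.
Then v_1 = N · v_2 = (3, -3, 3, 0, -3)ᵀ.

Sanity check: (A − (-5)·I) v_1 = (0, 0, 0, 0, 0)ᵀ = 0. ✓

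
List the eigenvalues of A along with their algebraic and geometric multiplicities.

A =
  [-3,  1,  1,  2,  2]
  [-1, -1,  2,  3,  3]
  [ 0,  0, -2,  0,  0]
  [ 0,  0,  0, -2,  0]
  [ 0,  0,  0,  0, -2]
λ = -2: alg = 5, geom = 3

Step 1 — factor the characteristic polynomial to read off the algebraic multiplicities:
  χ_A(x) = (x + 2)^5

Step 2 — compute geometric multiplicities via the rank-nullity identity g(λ) = n − rank(A − λI):
  rank(A − (-2)·I) = 2, so dim ker(A − (-2)·I) = n − 2 = 3

Summary:
  λ = -2: algebraic multiplicity = 5, geometric multiplicity = 3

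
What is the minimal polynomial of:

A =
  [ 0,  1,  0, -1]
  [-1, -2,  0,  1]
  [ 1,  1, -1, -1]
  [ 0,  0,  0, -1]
x^2 + 2*x + 1

The characteristic polynomial is χ_A(x) = (x + 1)^4, so the eigenvalues are known. The minimal polynomial is
  m_A(x) = Π_λ (x − λ)^{k_λ}
where k_λ is the size of the *largest* Jordan block for λ (equivalently, the smallest k with (A − λI)^k v = 0 for every generalised eigenvector v of λ).

  λ = -1: largest Jordan block has size 2, contributing (x + 1)^2

So m_A(x) = (x + 1)^2 = x^2 + 2*x + 1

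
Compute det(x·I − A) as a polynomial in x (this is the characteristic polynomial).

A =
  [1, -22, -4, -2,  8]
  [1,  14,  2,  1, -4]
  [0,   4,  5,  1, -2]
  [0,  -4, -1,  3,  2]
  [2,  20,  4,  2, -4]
x^5 - 19*x^4 + 144*x^3 - 544*x^2 + 1024*x - 768

Expanding det(x·I − A) (e.g. by cofactor expansion or by noting that A is similar to its Jordan form J, which has the same characteristic polynomial as A) gives
  χ_A(x) = x^5 - 19*x^4 + 144*x^3 - 544*x^2 + 1024*x - 768
which factors as (x - 4)^4*(x - 3). The eigenvalues (with algebraic multiplicities) are λ = 3 with multiplicity 1, λ = 4 with multiplicity 4.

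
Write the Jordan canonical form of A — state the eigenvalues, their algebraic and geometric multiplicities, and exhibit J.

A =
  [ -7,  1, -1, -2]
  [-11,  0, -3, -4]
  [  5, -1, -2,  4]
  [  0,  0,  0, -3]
J_3(-3) ⊕ J_1(-3)

The characteristic polynomial is
  det(x·I − A) = x^4 + 12*x^3 + 54*x^2 + 108*x + 81 = (x + 3)^4

Eigenvalues and multiplicities (the geometric multiplicity of λ is n − rank(A − λI), which equals the number of Jordan blocks for λ):
  λ = -3: algebraic multiplicity = 4, geometric multiplicity = 2

Determining the block sizes for each eigenvalue:
  λ = -3: with am = 4 and gm = 2, the partition is not yet determined (e.g. several partitions of 4 into 2 parts exist). Let N = A − (-3)·I. Computing rank(N^1) = 2, rank(N^2) = 1, rank(N^3) = 0; the number of blocks of size ≥ j is rank(N^{j−1}) − rank(N^j), giving [2, 1, 1]. So we have 1 block(s) of size 3, 1 block(s) of size 1 → block sizes [3, 1]

Assembling the blocks gives a Jordan form
J =
  [-3,  1,  0,  0]
  [ 0, -3,  1,  0]
  [ 0,  0, -3,  0]
  [ 0,  0,  0, -3]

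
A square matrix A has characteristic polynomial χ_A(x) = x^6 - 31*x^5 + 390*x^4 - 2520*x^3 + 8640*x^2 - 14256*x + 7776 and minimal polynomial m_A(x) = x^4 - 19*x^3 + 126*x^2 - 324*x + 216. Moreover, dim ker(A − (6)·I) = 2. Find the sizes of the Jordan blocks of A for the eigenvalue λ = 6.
Block sizes for λ = 6: [3, 2]

Step 1 — from the characteristic polynomial, algebraic multiplicity of λ = 6 is 5. From dim ker(A − (6)·I) = 2, there are exactly 2 Jordan blocks for λ = 6.
Step 2 — from the minimal polynomial, the factor (x − 6)^3 tells us the largest block for λ = 6 has size 3.
Step 3 — with total size 5, 2 blocks, and largest block 3, the block sizes (in nonincreasing order) are [3, 2].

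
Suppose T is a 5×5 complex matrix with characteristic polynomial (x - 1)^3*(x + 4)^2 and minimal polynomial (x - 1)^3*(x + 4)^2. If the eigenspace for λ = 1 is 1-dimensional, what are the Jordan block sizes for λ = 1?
Block sizes for λ = 1: [3]

Step 1 — from the characteristic polynomial, algebraic multiplicity of λ = 1 is 3. From dim ker(T − (1)·I) = 1, there are exactly 1 Jordan blocks for λ = 1.
Step 2 — from the minimal polynomial, the factor (x − 1)^3 tells us the largest block for λ = 1 has size 3.
Step 3 — with total size 3, 1 blocks, and largest block 3, the block sizes (in nonincreasing order) are [3].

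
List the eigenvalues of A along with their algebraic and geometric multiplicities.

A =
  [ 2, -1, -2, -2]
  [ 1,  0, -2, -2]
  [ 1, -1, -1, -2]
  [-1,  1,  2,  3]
λ = 1: alg = 4, geom = 3

Step 1 — factor the characteristic polynomial to read off the algebraic multiplicities:
  χ_A(x) = (x - 1)^4

Step 2 — compute geometric multiplicities via the rank-nullity identity g(λ) = n − rank(A − λI):
  rank(A − (1)·I) = 1, so dim ker(A − (1)·I) = n − 1 = 3

Summary:
  λ = 1: algebraic multiplicity = 4, geometric multiplicity = 3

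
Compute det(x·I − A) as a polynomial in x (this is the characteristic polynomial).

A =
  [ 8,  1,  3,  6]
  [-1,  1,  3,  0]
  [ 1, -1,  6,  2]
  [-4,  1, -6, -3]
x^4 - 12*x^3 + 54*x^2 - 108*x + 81

Expanding det(x·I − A) (e.g. by cofactor expansion or by noting that A is similar to its Jordan form J, which has the same characteristic polynomial as A) gives
  χ_A(x) = x^4 - 12*x^3 + 54*x^2 - 108*x + 81
which factors as (x - 3)^4. The eigenvalues (with algebraic multiplicities) are λ = 3 with multiplicity 4.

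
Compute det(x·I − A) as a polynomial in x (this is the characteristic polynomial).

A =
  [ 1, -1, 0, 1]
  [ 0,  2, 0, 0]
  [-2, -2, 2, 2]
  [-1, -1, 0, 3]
x^4 - 8*x^3 + 24*x^2 - 32*x + 16

Expanding det(x·I − A) (e.g. by cofactor expansion or by noting that A is similar to its Jordan form J, which has the same characteristic polynomial as A) gives
  χ_A(x) = x^4 - 8*x^3 + 24*x^2 - 32*x + 16
which factors as (x - 2)^4. The eigenvalues (with algebraic multiplicities) are λ = 2 with multiplicity 4.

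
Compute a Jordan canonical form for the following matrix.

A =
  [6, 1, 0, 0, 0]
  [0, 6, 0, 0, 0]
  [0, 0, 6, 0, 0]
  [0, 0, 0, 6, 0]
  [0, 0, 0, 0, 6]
J_2(6) ⊕ J_1(6) ⊕ J_1(6) ⊕ J_1(6)

The characteristic polynomial is
  det(x·I − A) = x^5 - 30*x^4 + 360*x^3 - 2160*x^2 + 6480*x - 7776 = (x - 6)^5

Eigenvalues and multiplicities (the geometric multiplicity of λ is n − rank(A − λI), which equals the number of Jordan blocks for λ):
  λ = 6: algebraic multiplicity = 5, geometric multiplicity = 4

Determining the block sizes for each eigenvalue:
  λ = 6: 4 blocks summing to 5 forces exactly one block of size 2 and the rest size 1 → block sizes [2, 1, 1, 1]

Assembling the blocks gives a Jordan form
J =
  [6, 1, 0, 0, 0]
  [0, 6, 0, 0, 0]
  [0, 0, 6, 0, 0]
  [0, 0, 0, 6, 0]
  [0, 0, 0, 0, 6]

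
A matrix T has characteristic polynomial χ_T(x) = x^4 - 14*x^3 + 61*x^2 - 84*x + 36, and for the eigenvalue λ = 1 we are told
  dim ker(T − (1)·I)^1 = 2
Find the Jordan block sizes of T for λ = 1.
Block sizes for λ = 1: [1, 1]

From the dimensions of kernels of powers, the number of Jordan blocks of size at least j is d_j − d_{j−1} where d_j = dim ker(N^j) (with d_0 = 0). Computing the differences gives [2].
The number of blocks of size exactly k is (#blocks of size ≥ k) − (#blocks of size ≥ k + 1), so the partition is: 2 block(s) of size 1.
In nonincreasing order the block sizes are [1, 1].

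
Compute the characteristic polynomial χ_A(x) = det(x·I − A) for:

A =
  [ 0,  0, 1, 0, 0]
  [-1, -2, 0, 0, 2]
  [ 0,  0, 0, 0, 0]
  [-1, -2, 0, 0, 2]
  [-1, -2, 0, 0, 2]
x^5

Expanding det(x·I − A) (e.g. by cofactor expansion or by noting that A is similar to its Jordan form J, which has the same characteristic polynomial as A) gives
  χ_A(x) = x^5
which factors as x^5. The eigenvalues (with algebraic multiplicities) are λ = 0 with multiplicity 5.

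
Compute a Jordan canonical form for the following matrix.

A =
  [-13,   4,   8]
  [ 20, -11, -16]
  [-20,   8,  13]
J_1(-5) ⊕ J_1(-3) ⊕ J_1(-3)

The characteristic polynomial is
  det(x·I − A) = x^3 + 11*x^2 + 39*x + 45 = (x + 3)^2*(x + 5)

Eigenvalues and multiplicities (the geometric multiplicity of λ is n − rank(A − λI), which equals the number of Jordan blocks for λ):
  λ = -5: algebraic multiplicity = 1, geometric multiplicity = 1
  λ = -3: algebraic multiplicity = 2, geometric multiplicity = 2

Determining the block sizes for each eigenvalue:
  λ = -5: one block (gm = 1), so the single block has size am = 1 → block sizes [1]
  λ = -3: gm = am = 2, so every block has size 1 → block sizes [1, 1]

Assembling the blocks gives a Jordan form
J =
  [-5,  0,  0]
  [ 0, -3,  0]
  [ 0,  0, -3]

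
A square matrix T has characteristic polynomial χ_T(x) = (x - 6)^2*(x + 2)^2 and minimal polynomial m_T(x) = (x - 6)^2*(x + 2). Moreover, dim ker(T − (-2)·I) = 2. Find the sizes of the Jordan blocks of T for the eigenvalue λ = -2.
Block sizes for λ = -2: [1, 1]

Step 1 — from the characteristic polynomial, algebraic multiplicity of λ = -2 is 2. From dim ker(T − (-2)·I) = 2, there are exactly 2 Jordan blocks for λ = -2.
Step 2 — from the minimal polynomial, the factor (x + 2) tells us the largest block for λ = -2 has size 1.
Step 3 — with total size 2, 2 blocks, and largest block 1, the block sizes (in nonincreasing order) are [1, 1].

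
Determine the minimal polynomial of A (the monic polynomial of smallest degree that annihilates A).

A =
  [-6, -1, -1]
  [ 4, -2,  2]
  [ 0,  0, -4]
x^2 + 8*x + 16

The characteristic polynomial is χ_A(x) = (x + 4)^3, so the eigenvalues are known. The minimal polynomial is
  m_A(x) = Π_λ (x − λ)^{k_λ}
where k_λ is the size of the *largest* Jordan block for λ (equivalently, the smallest k with (A − λI)^k v = 0 for every generalised eigenvector v of λ).

  λ = -4: largest Jordan block has size 2, contributing (x + 4)^2

So m_A(x) = (x + 4)^2 = x^2 + 8*x + 16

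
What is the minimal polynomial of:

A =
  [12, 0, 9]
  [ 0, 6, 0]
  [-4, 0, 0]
x^2 - 12*x + 36

The characteristic polynomial is χ_A(x) = (x - 6)^3, so the eigenvalues are known. The minimal polynomial is
  m_A(x) = Π_λ (x − λ)^{k_λ}
where k_λ is the size of the *largest* Jordan block for λ (equivalently, the smallest k with (A − λI)^k v = 0 for every generalised eigenvector v of λ).

  λ = 6: largest Jordan block has size 2, contributing (x − 6)^2

So m_A(x) = (x - 6)^2 = x^2 - 12*x + 36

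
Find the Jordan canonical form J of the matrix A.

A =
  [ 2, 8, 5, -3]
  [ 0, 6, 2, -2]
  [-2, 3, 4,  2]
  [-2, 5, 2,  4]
J_2(4) ⊕ J_2(4)

The characteristic polynomial is
  det(x·I − A) = x^4 - 16*x^3 + 96*x^2 - 256*x + 256 = (x - 4)^4

Eigenvalues and multiplicities (the geometric multiplicity of λ is n − rank(A − λI), which equals the number of Jordan blocks for λ):
  λ = 4: algebraic multiplicity = 4, geometric multiplicity = 2

Determining the block sizes for each eigenvalue:
  λ = 4: with am = 4 and gm = 2, the partition is not yet determined (e.g. several partitions of 4 into 2 parts exist). Let N = A − (4)·I. Computing rank(N^1) = 2, rank(N^2) = 0; the number of blocks of size ≥ j is rank(N^{j−1}) − rank(N^j), giving [2, 2]. So we have 2 block(s) of size 2 → block sizes [2, 2]

Assembling the blocks gives a Jordan form
J =
  [4, 1, 0, 0]
  [0, 4, 0, 0]
  [0, 0, 4, 1]
  [0, 0, 0, 4]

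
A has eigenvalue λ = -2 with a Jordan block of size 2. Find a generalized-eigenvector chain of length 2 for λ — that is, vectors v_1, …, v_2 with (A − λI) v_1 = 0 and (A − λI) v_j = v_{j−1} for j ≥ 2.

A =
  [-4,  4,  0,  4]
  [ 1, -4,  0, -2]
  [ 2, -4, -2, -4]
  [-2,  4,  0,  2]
A Jordan chain for λ = -2 of length 2:
v_1 = (-2, 1, 2, -2)ᵀ
v_2 = (1, 0, 0, 0)ᵀ

Let N = A − (-2)·I. We want v_2 with N^2 v_2 = 0 but N^1 v_2 ≠ 0; then v_{j-1} := N · v_j for j = 2, …, 2.

Pick v_2 = (1, 0, 0, 0)ᵀ.
Then v_1 = N · v_2 = (-2, 1, 2, -2)ᵀ.

Sanity check: (A − (-2)·I) v_1 = (0, 0, 0, 0)ᵀ = 0. ✓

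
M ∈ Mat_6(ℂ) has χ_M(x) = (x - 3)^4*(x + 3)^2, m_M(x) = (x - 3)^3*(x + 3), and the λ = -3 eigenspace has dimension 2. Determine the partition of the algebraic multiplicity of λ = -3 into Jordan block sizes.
Block sizes for λ = -3: [1, 1]

Step 1 — from the characteristic polynomial, algebraic multiplicity of λ = -3 is 2. From dim ker(M − (-3)·I) = 2, there are exactly 2 Jordan blocks for λ = -3.
Step 2 — from the minimal polynomial, the factor (x + 3) tells us the largest block for λ = -3 has size 1.
Step 3 — with total size 2, 2 blocks, and largest block 1, the block sizes (in nonincreasing order) are [1, 1].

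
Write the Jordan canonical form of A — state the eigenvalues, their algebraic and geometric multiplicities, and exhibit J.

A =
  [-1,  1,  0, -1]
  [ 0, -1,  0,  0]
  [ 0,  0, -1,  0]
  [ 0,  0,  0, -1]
J_2(-1) ⊕ J_1(-1) ⊕ J_1(-1)

The characteristic polynomial is
  det(x·I − A) = x^4 + 4*x^3 + 6*x^2 + 4*x + 1 = (x + 1)^4

Eigenvalues and multiplicities (the geometric multiplicity of λ is n − rank(A − λI), which equals the number of Jordan blocks for λ):
  λ = -1: algebraic multiplicity = 4, geometric multiplicity = 3

Determining the block sizes for each eigenvalue:
  λ = -1: 3 blocks summing to 4 forces exactly one block of size 2 and the rest size 1 → block sizes [2, 1, 1]

Assembling the blocks gives a Jordan form
J =
  [-1,  1,  0,  0]
  [ 0, -1,  0,  0]
  [ 0,  0, -1,  0]
  [ 0,  0,  0, -1]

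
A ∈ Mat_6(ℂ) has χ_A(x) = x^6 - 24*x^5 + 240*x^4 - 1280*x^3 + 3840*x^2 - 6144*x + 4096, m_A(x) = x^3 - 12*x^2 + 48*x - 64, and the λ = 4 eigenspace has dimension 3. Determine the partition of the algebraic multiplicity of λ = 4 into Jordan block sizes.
Block sizes for λ = 4: [3, 2, 1]

Step 1 — from the characteristic polynomial, algebraic multiplicity of λ = 4 is 6. From dim ker(A − (4)·I) = 3, there are exactly 3 Jordan blocks for λ = 4.
Step 2 — from the minimal polynomial, the factor (x − 4)^3 tells us the largest block for λ = 4 has size 3.
Step 3 — with total size 6, 3 blocks, and largest block 3, the block sizes (in nonincreasing order) are [3, 2, 1].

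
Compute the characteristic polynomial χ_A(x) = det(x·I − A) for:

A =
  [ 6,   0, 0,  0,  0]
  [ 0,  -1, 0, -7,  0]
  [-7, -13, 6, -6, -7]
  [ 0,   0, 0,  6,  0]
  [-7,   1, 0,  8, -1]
x^5 - 16*x^4 + 73*x^3 - 18*x^2 - 324*x - 216

Expanding det(x·I − A) (e.g. by cofactor expansion or by noting that A is similar to its Jordan form J, which has the same characteristic polynomial as A) gives
  χ_A(x) = x^5 - 16*x^4 + 73*x^3 - 18*x^2 - 324*x - 216
which factors as (x - 6)^3*(x + 1)^2. The eigenvalues (with algebraic multiplicities) are λ = -1 with multiplicity 2, λ = 6 with multiplicity 3.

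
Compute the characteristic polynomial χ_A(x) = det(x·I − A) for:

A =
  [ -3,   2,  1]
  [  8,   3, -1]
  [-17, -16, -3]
x^3 + 3*x^2 - 24*x - 80

Expanding det(x·I − A) (e.g. by cofactor expansion or by noting that A is similar to its Jordan form J, which has the same characteristic polynomial as A) gives
  χ_A(x) = x^3 + 3*x^2 - 24*x - 80
which factors as (x - 5)*(x + 4)^2. The eigenvalues (with algebraic multiplicities) are λ = -4 with multiplicity 2, λ = 5 with multiplicity 1.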